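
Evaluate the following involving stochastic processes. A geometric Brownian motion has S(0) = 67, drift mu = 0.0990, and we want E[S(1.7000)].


E[S(t)] = S(0) * exp(mu * t)
= 67 * exp(0.0990 * 1.7000)
= 67 * 1.1833
= 79.2805

79.2805


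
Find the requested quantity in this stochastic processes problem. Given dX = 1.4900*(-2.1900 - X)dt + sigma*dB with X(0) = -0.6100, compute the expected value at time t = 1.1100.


E[X(t)] = mu + (X(0) - mu)*exp(-theta*t)
= -2.1900 + (-0.6100 - -2.1900)*exp(-1.4900*1.1100)
= -2.1900 + 1.5800 * 0.1913
= -1.8877

-1.8877


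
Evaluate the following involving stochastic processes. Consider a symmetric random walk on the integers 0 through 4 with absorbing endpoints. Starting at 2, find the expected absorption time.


For symmetric RW on 0,...,N with absorbing barriers, E(i) = i*(N-i)
E(2) = 2 * 2 = 4

4


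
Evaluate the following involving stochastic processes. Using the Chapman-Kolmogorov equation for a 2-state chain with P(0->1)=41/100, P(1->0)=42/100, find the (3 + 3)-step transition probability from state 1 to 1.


P^6 = P^3 * P^3
Computing via matrix multiplication of the transition matrix.
Entry (1,1) of P^6 = 0.4940

0.4940


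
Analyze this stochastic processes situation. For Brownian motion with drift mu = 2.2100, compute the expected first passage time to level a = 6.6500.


Expected first passage time = a/mu
= 6.6500/2.2100
= 3.0090

3.0090


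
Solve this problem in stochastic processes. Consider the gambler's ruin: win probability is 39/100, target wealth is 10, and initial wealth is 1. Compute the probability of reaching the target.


Gambler's ruin formula:
r = q/p = 0.6100/0.3900 = 1.5641
P(win) = (1 - r^i)/(1 - r^N)
= (1 - 1.5641^1)/(1 - 1.5641^10)
= 0.0065

0.0065


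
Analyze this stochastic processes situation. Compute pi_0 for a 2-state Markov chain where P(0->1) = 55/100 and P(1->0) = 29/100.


Stationary distribution: pi_0 = p10/(p01+p10), pi_1 = p01/(p01+p10)
p01 = 0.5500, p10 = 0.2900
pi_0 = 0.3452

0.3452


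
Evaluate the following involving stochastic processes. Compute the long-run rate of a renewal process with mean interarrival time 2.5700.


Long-run renewal rate = 1/E(X)
= 1/2.5700
= 0.3891

0.3891


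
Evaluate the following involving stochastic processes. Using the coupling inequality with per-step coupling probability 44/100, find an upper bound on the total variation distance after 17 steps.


TV distance bound <= (1-delta)^n
= (1 - 0.4400)^17
= 0.5600^17
= 5.2384e-05

5.2384e-05


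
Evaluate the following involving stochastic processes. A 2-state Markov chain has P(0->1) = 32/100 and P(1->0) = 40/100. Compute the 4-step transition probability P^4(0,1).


Computing P^4 by matrix multiplication.
P = [[0.6800, 0.3200], [0.4000, 0.6000]]
After raising P to the power 4:
P^4(0,1) = 0.4417

0.4417


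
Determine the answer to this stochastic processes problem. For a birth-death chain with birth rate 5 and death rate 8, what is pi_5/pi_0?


For birth-death process, pi_n/pi_0 = (lambda/mu)^n
= (5/8)^5
= 0.0954

0.0954


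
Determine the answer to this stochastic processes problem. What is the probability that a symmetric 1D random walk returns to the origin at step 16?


P(S(16) = 0) = C(16,8) / 4^8
= 12870 / 65536
= 0.1964

0.1964


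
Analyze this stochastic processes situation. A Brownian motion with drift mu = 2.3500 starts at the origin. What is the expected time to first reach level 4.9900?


Expected first passage time = a/mu
= 4.9900/2.3500
= 2.1234

2.1234


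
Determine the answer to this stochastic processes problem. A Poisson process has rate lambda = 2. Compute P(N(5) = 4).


P(N(t)=k) = (lambda*t)^k * exp(-lambda*t) / k!
lambda*t = 10
= 10^4 * exp(-10) / 4!
= 10000 * 4.5400e-05 / 24
= 0.0189

0.0189


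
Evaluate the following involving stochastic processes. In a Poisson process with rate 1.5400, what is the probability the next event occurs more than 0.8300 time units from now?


P(X > t) = exp(-lambda * t)
= exp(-1.5400 * 0.8300)
= exp(-1.2782) = 0.2785

0.2785


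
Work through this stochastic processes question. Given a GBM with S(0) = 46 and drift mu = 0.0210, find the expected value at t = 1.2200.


E[S(t)] = S(0) * exp(mu * t)
= 46 * exp(0.0210 * 1.2200)
= 46 * 1.0260
= 47.1937

47.1937


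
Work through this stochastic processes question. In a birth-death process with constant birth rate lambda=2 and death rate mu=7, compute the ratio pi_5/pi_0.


For birth-death process, pi_n/pi_0 = (lambda/mu)^n
= (2/7)^5
= 0.0019

0.0019


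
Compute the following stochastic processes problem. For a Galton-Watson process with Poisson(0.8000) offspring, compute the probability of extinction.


Since mu = 0.8000 <= 1, extinction probability = 1.

1.0000


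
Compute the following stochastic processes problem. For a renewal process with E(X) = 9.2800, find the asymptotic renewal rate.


Long-run renewal rate = 1/E(X)
= 1/9.2800
= 0.1078

0.1078


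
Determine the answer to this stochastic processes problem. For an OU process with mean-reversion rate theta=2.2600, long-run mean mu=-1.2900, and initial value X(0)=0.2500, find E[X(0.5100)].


E[X(t)] = mu + (X(0) - mu)*exp(-theta*t)
= -1.2900 + (0.2500 - -1.2900)*exp(-2.2600*0.5100)
= -1.2900 + 1.5400 * 0.3158
= -0.8036

-0.8036


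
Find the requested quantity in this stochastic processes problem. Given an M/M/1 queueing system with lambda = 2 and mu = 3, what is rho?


rho = lambda/mu
= 2/3
= 0.6667

0.6667


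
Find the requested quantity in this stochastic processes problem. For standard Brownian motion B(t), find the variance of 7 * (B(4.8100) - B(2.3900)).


Var(alpha*(B(t)-B(s))) = alpha^2 * (t-s)
= 7^2 * (4.8100 - 2.3900)
= 49 * 2.4200
= 118.5800

118.5800


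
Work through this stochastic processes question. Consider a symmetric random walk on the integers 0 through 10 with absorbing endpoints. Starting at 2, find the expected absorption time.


For symmetric RW on 0,...,N with absorbing barriers, E(i) = i*(N-i)
E(2) = 2 * 8 = 16

16


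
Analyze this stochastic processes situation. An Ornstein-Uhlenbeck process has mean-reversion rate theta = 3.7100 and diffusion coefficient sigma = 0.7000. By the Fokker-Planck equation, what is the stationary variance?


Stationary variance = sigma^2 / (2*theta)
= 0.7000^2 / (2*3.7100)
= 0.4900 / 7.4200
= 0.0660

0.0660


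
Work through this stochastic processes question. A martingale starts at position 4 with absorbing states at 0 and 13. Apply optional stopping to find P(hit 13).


By optional stopping theorem: E(M at tau) = M(0) = 4
P(hit 13)*13 + P(hit 0)*0 = 4
P(hit 13) = (4 - 0)/(13 - 0) = 4/13 = 0.3077

0.3077


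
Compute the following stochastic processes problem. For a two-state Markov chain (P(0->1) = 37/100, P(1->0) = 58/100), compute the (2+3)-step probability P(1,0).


P^5 = P^2 * P^3
Computing via matrix multiplication of the transition matrix.
Entry (1,0) of P^5 = 0.6105

0.6105


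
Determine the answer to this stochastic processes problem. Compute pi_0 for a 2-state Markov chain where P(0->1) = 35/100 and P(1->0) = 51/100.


Stationary distribution: pi_0 = p10/(p01+p10), pi_1 = p01/(p01+p10)
p01 = 0.3500, p10 = 0.5100
pi_0 = 0.5930

0.5930


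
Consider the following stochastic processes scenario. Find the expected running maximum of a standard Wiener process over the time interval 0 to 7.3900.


E(max B(s)) = sqrt(2t/pi)
= sqrt(2*7.3900/pi)
= sqrt(4.7046)
= 2.1690

2.1690


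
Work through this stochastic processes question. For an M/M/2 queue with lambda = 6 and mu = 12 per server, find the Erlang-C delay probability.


a = lambda/mu = 0.5000
rho = a/c = 0.2500
Erlang-C formula applied:
C(c,a) = 0.1000

0.1000


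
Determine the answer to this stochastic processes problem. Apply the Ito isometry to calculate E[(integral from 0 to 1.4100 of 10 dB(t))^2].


By Ito isometry: E[(int f dB)^2] = int f^2 dt
= 10^2 * 1.4100
= 100 * 1.4100 = 141.0000

141.0000


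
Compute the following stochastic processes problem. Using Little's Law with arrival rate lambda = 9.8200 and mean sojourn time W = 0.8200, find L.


Little's Law: L = lambda * W
= 9.8200 * 0.8200
= 8.0524

8.0524


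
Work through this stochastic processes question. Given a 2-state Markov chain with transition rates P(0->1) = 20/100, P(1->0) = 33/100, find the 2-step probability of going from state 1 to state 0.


Computing P^2 by matrix multiplication.
P = [[0.8000, 0.2000], [0.3300, 0.6700]]
After raising P to the power 2:
P^2(1,0) = 0.4851

0.4851


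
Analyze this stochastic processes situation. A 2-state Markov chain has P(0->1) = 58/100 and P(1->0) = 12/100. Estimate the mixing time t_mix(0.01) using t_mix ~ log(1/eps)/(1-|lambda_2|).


lambda_2 = |1 - p01 - p10| = |1 - 0.5800 - 0.1200| = 0.3000
t_mix ~ log(1/eps)/(1 - |lambda_2|)
= log(100)/(1 - 0.3000) = 4.6052/0.7000
= 6.5788

6.5788


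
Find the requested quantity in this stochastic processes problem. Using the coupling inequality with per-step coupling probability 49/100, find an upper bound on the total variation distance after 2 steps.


TV distance bound <= (1-delta)^n
= (1 - 0.4900)^2
= 0.5100^2
= 0.2601

0.2601


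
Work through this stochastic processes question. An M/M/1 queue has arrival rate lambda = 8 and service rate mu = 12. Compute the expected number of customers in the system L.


rho = 8/12 = 0.6667
L = rho/(1-rho)
= 0.6667/0.3333
= 2.0000

2.0000


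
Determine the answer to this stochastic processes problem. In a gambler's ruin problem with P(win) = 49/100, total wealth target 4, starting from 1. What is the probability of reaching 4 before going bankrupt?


Gambler's ruin formula:
r = q/p = 0.5100/0.4900 = 1.0408
P(win) = (1 - r^i)/(1 - r^N)
= (1 - 1.0408^1)/(1 - 1.0408^4)
= 0.2352

0.2352


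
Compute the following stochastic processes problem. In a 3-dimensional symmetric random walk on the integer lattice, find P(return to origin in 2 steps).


P(return in 2 steps) = P(reverse first step) = 1/(2d)
= 1/6
= 0.1667

0.1667


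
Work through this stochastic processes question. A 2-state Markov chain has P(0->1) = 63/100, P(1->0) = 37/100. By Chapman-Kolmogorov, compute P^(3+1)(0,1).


P^4 = P^3 * P^1
Computing via matrix multiplication of the transition matrix.
Entry (0,1) of P^4 = 0.6300

0.6300


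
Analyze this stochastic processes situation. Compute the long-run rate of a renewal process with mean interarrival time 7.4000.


Long-run renewal rate = 1/E(X)
= 1/7.4000
= 0.1351

0.1351


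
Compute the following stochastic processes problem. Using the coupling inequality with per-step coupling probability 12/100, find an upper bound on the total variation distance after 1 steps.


TV distance bound <= (1-delta)^n
= (1 - 0.1200)^1
= 0.8800^1
= 0.8800

0.8800


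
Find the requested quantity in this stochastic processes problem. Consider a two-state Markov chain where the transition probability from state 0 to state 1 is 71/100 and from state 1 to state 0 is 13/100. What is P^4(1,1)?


Computing P^4 by matrix multiplication.
P = [[0.2900, 0.7100], [0.1300, 0.8700]]
After raising P to the power 4:
P^4(1,1) = 0.8453

0.8453


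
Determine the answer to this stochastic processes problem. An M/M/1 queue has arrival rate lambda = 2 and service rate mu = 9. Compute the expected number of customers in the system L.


rho = 2/9 = 0.2222
L = rho/(1-rho)
= 0.2222/0.7778
= 0.2857

0.2857


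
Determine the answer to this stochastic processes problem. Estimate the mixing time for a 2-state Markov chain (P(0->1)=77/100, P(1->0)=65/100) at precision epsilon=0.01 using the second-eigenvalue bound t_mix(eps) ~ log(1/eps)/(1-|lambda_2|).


lambda_2 = |1 - p01 - p10| = |1 - 0.7700 - 0.6500| = 0.4200
t_mix ~ log(1/eps)/(1 - |lambda_2|)
= log(100)/(1 - 0.4200) = 4.6052/0.5800
= 7.9399

7.9399


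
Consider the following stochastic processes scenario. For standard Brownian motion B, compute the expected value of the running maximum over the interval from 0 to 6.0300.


E(max B(s)) = sqrt(2t/pi)
= sqrt(2*6.0300/pi)
= sqrt(3.8388)
= 1.9593

1.9593


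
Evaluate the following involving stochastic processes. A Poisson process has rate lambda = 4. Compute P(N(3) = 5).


P(N(t)=k) = (lambda*t)^k * exp(-lambda*t) / k!
lambda*t = 12
= 12^5 * exp(-12) / 5!
= 248832 * 6.1442e-06 / 120
= 0.0127

0.0127


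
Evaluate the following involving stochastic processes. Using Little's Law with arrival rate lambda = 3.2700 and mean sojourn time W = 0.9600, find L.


Little's Law: L = lambda * W
= 3.2700 * 0.9600
= 3.1392

3.1392


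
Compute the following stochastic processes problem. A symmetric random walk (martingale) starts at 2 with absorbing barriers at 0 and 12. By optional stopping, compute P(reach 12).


By optional stopping theorem: E(M at tau) = M(0) = 2
P(hit 12)*12 + P(hit 0)*0 = 2
P(hit 12) = (2 - 0)/(12 - 0) = 1/6 = 0.1667

0.1667


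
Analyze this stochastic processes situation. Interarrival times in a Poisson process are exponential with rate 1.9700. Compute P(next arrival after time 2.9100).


P(X > t) = exp(-lambda * t)
= exp(-1.9700 * 2.9100)
= exp(-5.7327) = 0.0032

0.0032


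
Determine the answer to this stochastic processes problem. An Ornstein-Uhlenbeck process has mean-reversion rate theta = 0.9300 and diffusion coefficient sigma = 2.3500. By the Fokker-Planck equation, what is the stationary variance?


Stationary variance = sigma^2 / (2*theta)
= 2.3500^2 / (2*0.9300)
= 5.5225 / 1.8600
= 2.9691

2.9691


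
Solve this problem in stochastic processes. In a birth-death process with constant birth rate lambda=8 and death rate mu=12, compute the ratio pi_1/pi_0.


For birth-death process, pi_n/pi_0 = (lambda/mu)^n
= (8/12)^1
= 0.6667

0.6667


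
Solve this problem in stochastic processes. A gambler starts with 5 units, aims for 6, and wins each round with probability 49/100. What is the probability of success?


Gambler's ruin formula:
r = q/p = 0.5100/0.4900 = 1.0408
P(win) = (1 - r^i)/(1 - r^N)
= (1 - 1.0408^5)/(1 - 1.0408^6)
= 0.8162

0.8162


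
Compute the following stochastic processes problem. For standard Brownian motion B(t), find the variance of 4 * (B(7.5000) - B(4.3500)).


Var(alpha*(B(t)-B(s))) = alpha^2 * (t-s)
= 4^2 * (7.5000 - 4.3500)
= 16 * 3.1500
= 50.4000

50.4000


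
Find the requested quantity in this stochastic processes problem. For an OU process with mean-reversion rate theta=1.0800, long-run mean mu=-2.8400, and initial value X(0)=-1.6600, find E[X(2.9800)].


E[X(t)] = mu + (X(0) - mu)*exp(-theta*t)
= -2.8400 + (-1.6600 - -2.8400)*exp(-1.0800*2.9800)
= -2.8400 + 1.1800 * 0.0400
= -2.7928

-2.7928


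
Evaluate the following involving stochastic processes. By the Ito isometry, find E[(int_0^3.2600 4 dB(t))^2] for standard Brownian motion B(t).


By Ito isometry: E[(int f dB)^2] = int f^2 dt
= 4^2 * 3.2600
= 16 * 3.2600 = 52.1600

52.1600


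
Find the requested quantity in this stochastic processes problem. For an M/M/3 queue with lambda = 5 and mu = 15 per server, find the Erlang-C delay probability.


a = lambda/mu = 0.3333
rho = a/c = 0.1111
Erlang-C formula applied:
C(c,a) = 0.0050

0.0050


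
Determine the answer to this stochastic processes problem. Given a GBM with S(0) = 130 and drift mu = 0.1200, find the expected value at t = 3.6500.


E[S(t)] = S(0) * exp(mu * t)
= 130 * exp(0.1200 * 3.6500)
= 130 * 1.5496
= 201.4486

201.4486


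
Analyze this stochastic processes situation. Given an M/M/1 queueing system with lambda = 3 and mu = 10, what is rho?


rho = lambda/mu
= 3/10
= 0.3000

0.3000


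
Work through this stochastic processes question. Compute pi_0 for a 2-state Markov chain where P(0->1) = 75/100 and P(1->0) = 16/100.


Stationary distribution: pi_0 = p10/(p01+p10), pi_1 = p01/(p01+p10)
p01 = 0.7500, p10 = 0.1600
pi_0 = 0.1758

0.1758


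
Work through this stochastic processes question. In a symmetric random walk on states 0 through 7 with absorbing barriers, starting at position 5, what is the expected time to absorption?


For symmetric RW on 0,...,N with absorbing barriers, E(i) = i*(N-i)
E(5) = 5 * 2 = 10

10


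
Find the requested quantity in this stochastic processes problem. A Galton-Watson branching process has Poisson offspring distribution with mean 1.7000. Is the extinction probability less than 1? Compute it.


Since mu = 1.7000 > 1, extinction prob q < 1.
Solve s = exp(mu*(s-1)) iteratively.
q = 0.3088

0.3088


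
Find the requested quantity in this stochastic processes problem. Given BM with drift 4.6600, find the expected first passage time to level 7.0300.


Expected first passage time = a/mu
= 7.0300/4.6600
= 1.5086

1.5086


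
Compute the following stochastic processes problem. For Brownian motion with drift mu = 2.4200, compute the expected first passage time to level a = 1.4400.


Expected first passage time = a/mu
= 1.4400/2.4200
= 0.5950

0.5950


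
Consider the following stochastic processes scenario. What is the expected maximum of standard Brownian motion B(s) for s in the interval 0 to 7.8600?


E(max B(s)) = sqrt(2t/pi)
= sqrt(2*7.8600/pi)
= sqrt(5.0038)
= 2.2369

2.2369


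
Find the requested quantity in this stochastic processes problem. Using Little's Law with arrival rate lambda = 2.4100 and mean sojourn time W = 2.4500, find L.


Little's Law: L = lambda * W
= 2.4100 * 2.4500
= 5.9045

5.9045


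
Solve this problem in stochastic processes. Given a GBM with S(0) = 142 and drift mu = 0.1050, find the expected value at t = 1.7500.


E[S(t)] = S(0) * exp(mu * t)
= 142 * exp(0.1050 * 1.7500)
= 142 * 1.2017
= 170.6436

170.6436


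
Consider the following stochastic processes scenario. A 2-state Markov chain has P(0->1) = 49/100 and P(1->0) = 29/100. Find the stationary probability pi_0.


Stationary distribution: pi_0 = p10/(p01+p10), pi_1 = p01/(p01+p10)
p01 = 0.4900, p10 = 0.2900
pi_0 = 0.3718

0.3718


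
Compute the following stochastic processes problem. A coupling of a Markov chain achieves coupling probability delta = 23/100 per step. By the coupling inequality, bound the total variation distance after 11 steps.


TV distance bound <= (1-delta)^n
= (1 - 0.2300)^11
= 0.7700^11
= 0.0564

0.0564


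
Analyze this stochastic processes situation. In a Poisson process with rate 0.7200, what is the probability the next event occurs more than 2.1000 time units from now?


P(X > t) = exp(-lambda * t)
= exp(-0.7200 * 2.1000)
= exp(-1.5120) = 0.2205

0.2205


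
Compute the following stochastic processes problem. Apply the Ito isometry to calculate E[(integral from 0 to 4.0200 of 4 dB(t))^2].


By Ito isometry: E[(int f dB)^2] = int f^2 dt
= 4^2 * 4.0200
= 16 * 4.0200 = 64.3200

64.3200


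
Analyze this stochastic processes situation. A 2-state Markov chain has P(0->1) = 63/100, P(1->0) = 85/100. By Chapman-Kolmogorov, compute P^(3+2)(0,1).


P^5 = P^3 * P^2
Computing via matrix multiplication of the transition matrix.
Entry (0,1) of P^5 = 0.4365

0.4365


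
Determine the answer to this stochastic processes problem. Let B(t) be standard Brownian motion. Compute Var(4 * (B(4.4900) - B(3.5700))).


Var(alpha*(B(t)-B(s))) = alpha^2 * (t-s)
= 4^2 * (4.4900 - 3.5700)
= 16 * 0.9200
= 14.7200

14.7200


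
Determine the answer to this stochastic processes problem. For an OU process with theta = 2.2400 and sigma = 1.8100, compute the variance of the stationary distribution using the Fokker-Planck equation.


Stationary variance = sigma^2 / (2*theta)
= 1.8100^2 / (2*2.2400)
= 3.2761 / 4.4800
= 0.7313

0.7313


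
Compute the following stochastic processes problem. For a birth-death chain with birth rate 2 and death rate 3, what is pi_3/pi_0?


For birth-death process, pi_n/pi_0 = (lambda/mu)^n
= (2/3)^3
= 0.2963

0.2963


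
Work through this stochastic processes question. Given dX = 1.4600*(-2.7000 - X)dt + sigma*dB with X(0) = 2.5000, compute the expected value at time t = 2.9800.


E[X(t)] = mu + (X(0) - mu)*exp(-theta*t)
= -2.7000 + (2.5000 - -2.7000)*exp(-1.4600*2.9800)
= -2.7000 + 5.2000 * 0.0129
= -2.6329

-2.6329


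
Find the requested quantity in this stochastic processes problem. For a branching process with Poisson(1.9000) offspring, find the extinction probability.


Since mu = 1.9000 > 1, extinction prob q < 1.
Solve s = exp(mu*(s-1)) iteratively.
q = 0.2328

0.2328


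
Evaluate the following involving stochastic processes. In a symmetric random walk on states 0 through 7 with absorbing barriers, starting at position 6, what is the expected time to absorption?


For symmetric RW on 0,...,N with absorbing barriers, E(i) = i*(N-i)
E(6) = 6 * 1 = 6

6


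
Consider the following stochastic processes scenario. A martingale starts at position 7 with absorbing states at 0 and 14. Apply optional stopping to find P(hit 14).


By optional stopping theorem: E(M at tau) = M(0) = 7
P(hit 14)*14 + P(hit 0)*0 = 7
P(hit 14) = (7 - 0)/(14 - 0) = 1/2 = 0.5000

0.5000


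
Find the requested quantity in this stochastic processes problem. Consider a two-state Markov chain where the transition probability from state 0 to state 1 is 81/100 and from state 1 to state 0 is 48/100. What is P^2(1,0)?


Computing P^2 by matrix multiplication.
P = [[0.1900, 0.8100], [0.4800, 0.5200]]
After raising P to the power 2:
P^2(1,0) = 0.3408

0.3408


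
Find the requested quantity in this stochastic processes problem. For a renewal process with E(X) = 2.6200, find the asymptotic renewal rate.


Long-run renewal rate = 1/E(X)
= 1/2.6200
= 0.3817

0.3817


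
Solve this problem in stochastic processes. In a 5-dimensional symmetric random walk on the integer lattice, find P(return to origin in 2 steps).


P(return in 2 steps) = P(reverse first step) = 1/(2d)
= 1/10
= 0.1000

0.1000


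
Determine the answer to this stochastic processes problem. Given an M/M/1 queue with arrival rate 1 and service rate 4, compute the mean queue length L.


rho = 1/4 = 0.2500
L = rho/(1-rho)
= 0.2500/0.7500
= 0.3333

0.3333


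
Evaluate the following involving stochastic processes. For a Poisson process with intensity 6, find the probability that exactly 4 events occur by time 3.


P(N(t)=k) = (lambda*t)^k * exp(-lambda*t) / k!
lambda*t = 18
= 18^4 * exp(-18) / 4!
= 104976 * 1.5230e-08 / 24
= 6.6616e-05

6.6616e-05


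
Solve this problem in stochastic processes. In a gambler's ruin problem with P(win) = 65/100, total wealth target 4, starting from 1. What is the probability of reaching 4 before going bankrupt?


Gambler's ruin formula:
r = q/p = 0.3500/0.6500 = 0.5385
P(win) = (1 - r^i)/(1 - r^N)
= (1 - 0.5385^1)/(1 - 0.5385^4)
= 0.5039

0.5039


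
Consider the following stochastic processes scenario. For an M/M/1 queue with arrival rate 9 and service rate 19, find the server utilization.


rho = lambda/mu
= 9/19
= 0.4737

0.4737


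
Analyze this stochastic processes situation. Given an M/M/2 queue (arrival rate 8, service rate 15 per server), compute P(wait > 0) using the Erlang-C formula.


a = lambda/mu = 0.5333
rho = a/c = 0.2667
Erlang-C formula applied:
C(c,a) = 0.1123

0.1123


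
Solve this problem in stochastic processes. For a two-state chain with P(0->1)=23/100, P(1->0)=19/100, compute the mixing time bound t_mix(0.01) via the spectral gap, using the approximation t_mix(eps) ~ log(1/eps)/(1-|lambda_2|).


lambda_2 = |1 - p01 - p10| = |1 - 0.2300 - 0.1900| = 0.5800
t_mix ~ log(1/eps)/(1 - |lambda_2|)
= log(100)/(1 - 0.5800) = 4.6052/0.4200
= 10.9647

10.9647


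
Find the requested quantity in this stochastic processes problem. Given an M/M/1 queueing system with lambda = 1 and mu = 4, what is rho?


rho = lambda/mu
= 1/4
= 0.2500

0.2500


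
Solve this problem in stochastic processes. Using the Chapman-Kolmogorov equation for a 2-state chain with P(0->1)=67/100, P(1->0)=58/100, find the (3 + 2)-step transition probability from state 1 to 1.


P^5 = P^3 * P^2
Computing via matrix multiplication of the transition matrix.
Entry (1,1) of P^5 = 0.5355

0.5355


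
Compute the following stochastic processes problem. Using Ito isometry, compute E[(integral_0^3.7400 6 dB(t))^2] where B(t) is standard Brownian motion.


By Ito isometry: E[(int f dB)^2] = int f^2 dt
= 6^2 * 3.7400
= 36 * 3.7400 = 134.6400

134.6400


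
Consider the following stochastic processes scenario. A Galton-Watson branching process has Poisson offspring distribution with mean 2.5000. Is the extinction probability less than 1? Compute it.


Since mu = 2.5000 > 1, extinction prob q < 1.
Solve s = exp(mu*(s-1)) iteratively.
q = 0.1074

0.1074


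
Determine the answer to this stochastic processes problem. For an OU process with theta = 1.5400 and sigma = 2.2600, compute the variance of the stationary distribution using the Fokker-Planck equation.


Stationary variance = sigma^2 / (2*theta)
= 2.2600^2 / (2*1.5400)
= 5.1076 / 3.0800
= 1.6583

1.6583


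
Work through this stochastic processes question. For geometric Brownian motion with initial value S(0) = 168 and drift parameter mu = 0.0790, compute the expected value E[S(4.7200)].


E[S(t)] = S(0) * exp(mu * t)
= 168 * exp(0.0790 * 4.7200)
= 168 * 1.4519
= 243.9209

243.9209


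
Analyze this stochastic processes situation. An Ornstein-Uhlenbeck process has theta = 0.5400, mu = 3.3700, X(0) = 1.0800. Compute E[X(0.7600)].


E[X(t)] = mu + (X(0) - mu)*exp(-theta*t)
= 3.3700 + (1.0800 - 3.3700)*exp(-0.5400*0.7600)
= 3.3700 + -2.2900 * 0.6634
= 1.8508

1.8508


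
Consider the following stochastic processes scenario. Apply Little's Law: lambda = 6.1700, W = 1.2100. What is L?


Little's Law: L = lambda * W
= 6.1700 * 1.2100
= 7.4657

7.4657


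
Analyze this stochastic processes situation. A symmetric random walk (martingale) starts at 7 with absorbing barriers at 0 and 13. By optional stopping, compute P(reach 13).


By optional stopping theorem: E(M at tau) = M(0) = 7
P(hit 13)*13 + P(hit 0)*0 = 7
P(hit 13) = (7 - 0)/(13 - 0) = 7/13 = 0.5385

0.5385


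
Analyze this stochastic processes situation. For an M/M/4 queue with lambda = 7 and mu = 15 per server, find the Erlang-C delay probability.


a = lambda/mu = 0.4667
rho = a/c = 0.1167
Erlang-C formula applied:
C(c,a) = 0.0014

0.0014


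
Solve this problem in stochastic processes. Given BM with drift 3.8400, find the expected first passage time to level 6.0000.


Expected first passage time = a/mu
= 6.0000/3.8400
= 1.5625

1.5625


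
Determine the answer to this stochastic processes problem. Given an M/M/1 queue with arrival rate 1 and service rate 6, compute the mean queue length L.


rho = 1/6 = 0.1667
L = rho/(1-rho)
= 0.1667/0.8333
= 0.2000

0.2000


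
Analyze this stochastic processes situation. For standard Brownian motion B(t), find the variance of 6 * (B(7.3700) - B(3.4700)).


Var(alpha*(B(t)-B(s))) = alpha^2 * (t-s)
= 6^2 * (7.3700 - 3.4700)
= 36 * 3.9000
= 140.4000

140.4000


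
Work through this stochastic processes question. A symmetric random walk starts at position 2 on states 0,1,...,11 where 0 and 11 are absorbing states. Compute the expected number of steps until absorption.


For symmetric RW on 0,...,N with absorbing barriers, E(i) = i*(N-i)
E(2) = 2 * 9 = 18

18


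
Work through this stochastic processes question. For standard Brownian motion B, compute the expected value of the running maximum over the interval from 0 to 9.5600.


E(max B(s)) = sqrt(2t/pi)
= sqrt(2*9.5600/pi)
= sqrt(6.0861)
= 2.4670

2.4670


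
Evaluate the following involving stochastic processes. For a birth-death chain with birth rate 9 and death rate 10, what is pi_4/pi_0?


For birth-death process, pi_n/pi_0 = (lambda/mu)^n
= (9/10)^4
= 0.6561

0.6561


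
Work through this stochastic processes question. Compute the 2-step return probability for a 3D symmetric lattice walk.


P(return in 2 steps) = P(reverse first step) = 1/(2d)
= 1/6
= 0.1667

0.1667


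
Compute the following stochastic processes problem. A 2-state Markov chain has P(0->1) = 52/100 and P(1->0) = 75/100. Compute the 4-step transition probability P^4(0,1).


Computing P^4 by matrix multiplication.
P = [[0.4800, 0.5200], [0.7500, 0.2500]]
After raising P to the power 4:
P^4(0,1) = 0.4073

0.4073


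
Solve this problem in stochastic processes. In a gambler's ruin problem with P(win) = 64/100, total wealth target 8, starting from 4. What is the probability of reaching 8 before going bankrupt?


Gambler's ruin formula:
r = q/p = 0.3600/0.6400 = 0.5625
P(win) = (1 - r^i)/(1 - r^N)
= (1 - 0.5625^4)/(1 - 0.5625^8)
= 0.9090

0.9090


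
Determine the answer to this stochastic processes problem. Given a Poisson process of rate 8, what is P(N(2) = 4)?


P(N(t)=k) = (lambda*t)^k * exp(-lambda*t) / k!
lambda*t = 16
= 16^4 * exp(-16) / 4!
= 65536 * 1.1254e-07 / 24
= 3.0730e-04

3.0730e-04


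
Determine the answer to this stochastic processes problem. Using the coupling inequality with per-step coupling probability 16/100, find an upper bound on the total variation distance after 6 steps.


TV distance bound <= (1-delta)^n
= (1 - 0.1600)^6
= 0.8400^6
= 0.3513

0.3513


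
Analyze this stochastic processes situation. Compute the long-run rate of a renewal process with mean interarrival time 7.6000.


Long-run renewal rate = 1/E(X)
= 1/7.6000
= 0.1316

0.1316


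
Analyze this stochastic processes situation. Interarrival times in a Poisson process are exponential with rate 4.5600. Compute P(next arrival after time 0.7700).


P(X > t) = exp(-lambda * t)
= exp(-4.5600 * 0.7700)
= exp(-3.5112) = 0.0299

0.0299


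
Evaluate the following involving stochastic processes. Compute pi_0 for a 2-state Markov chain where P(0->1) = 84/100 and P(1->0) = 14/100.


Stationary distribution: pi_0 = p10/(p01+p10), pi_1 = p01/(p01+p10)
p01 = 0.8400, p10 = 0.1400
pi_0 = 0.1429

0.1429


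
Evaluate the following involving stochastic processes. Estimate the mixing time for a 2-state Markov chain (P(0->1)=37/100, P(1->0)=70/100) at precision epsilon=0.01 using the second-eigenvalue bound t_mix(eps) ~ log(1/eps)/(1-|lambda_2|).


lambda_2 = |1 - p01 - p10| = |1 - 0.3700 - 0.7000| = 0.0700
t_mix ~ log(1/eps)/(1 - |lambda_2|)
= log(100)/(1 - 0.0700) = 4.6052/0.9300
= 4.9518

4.9518


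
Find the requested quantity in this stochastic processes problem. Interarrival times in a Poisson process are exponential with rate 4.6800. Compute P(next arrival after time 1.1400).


P(X > t) = exp(-lambda * t)
= exp(-4.6800 * 1.1400)
= exp(-5.3352) = 0.0048

0.0048


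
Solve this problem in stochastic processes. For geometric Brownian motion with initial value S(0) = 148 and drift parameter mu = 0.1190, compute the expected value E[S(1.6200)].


E[S(t)] = S(0) * exp(mu * t)
= 148 * exp(0.1190 * 1.6200)
= 148 * 1.2126
= 179.4672

179.4672


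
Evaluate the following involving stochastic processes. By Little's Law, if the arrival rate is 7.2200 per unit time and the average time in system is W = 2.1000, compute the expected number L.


Little's Law: L = lambda * W
= 7.2200 * 2.1000
= 15.1620

15.1620


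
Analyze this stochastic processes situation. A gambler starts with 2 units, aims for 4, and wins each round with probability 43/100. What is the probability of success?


Gambler's ruin formula:
r = q/p = 0.5700/0.4300 = 1.3256
P(win) = (1 - r^i)/(1 - r^N)
= (1 - 1.3256^2)/(1 - 1.3256^4)
= 0.3627

0.3627


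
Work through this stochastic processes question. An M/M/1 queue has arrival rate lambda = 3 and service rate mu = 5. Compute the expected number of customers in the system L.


rho = 3/5 = 0.6000
L = rho/(1-rho)
= 0.6000/0.4000
= 1.5000

1.5000


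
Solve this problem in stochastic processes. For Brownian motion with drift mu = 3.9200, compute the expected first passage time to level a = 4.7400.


Expected first passage time = a/mu
= 4.7400/3.9200
= 1.2092

1.2092


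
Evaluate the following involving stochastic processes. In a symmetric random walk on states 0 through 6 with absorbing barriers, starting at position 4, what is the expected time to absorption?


For symmetric RW on 0,...,N with absorbing barriers, E(i) = i*(N-i)
E(4) = 4 * 2 = 8

8


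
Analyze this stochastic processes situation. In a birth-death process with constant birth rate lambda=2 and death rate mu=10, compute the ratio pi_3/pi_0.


For birth-death process, pi_n/pi_0 = (lambda/mu)^n
= (2/10)^3
= 0.0080

0.0080


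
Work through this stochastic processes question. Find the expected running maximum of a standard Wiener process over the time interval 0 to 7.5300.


E(max B(s)) = sqrt(2t/pi)
= sqrt(2*7.5300/pi)
= sqrt(4.7937)
= 2.1895

2.1895


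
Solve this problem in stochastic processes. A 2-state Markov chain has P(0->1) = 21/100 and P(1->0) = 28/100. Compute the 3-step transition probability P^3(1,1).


Computing P^3 by matrix multiplication.
P = [[0.7900, 0.2100], [0.2800, 0.7200]]
After raising P to the power 3:
P^3(1,1) = 0.5044

0.5044


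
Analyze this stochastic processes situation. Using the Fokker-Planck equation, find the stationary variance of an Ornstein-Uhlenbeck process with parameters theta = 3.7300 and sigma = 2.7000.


Stationary variance = sigma^2 / (2*theta)
= 2.7000^2 / (2*3.7300)
= 7.2900 / 7.4600
= 0.9772

0.9772


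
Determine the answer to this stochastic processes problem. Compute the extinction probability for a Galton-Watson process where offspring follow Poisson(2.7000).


Since mu = 2.7000 > 1, extinction prob q < 1.
Solve s = exp(mu*(s-1)) iteratively.
q = 0.0844

0.0844


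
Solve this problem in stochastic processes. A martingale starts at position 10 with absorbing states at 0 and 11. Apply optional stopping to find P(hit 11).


By optional stopping theorem: E(M at tau) = M(0) = 10
P(hit 11)*11 + P(hit 0)*0 = 10
P(hit 11) = (10 - 0)/(11 - 0) = 10/11 = 0.9091

0.9091


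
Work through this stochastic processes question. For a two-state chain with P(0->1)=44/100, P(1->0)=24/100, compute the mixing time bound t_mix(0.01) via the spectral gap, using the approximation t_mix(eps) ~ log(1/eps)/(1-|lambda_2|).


lambda_2 = |1 - p01 - p10| = |1 - 0.4400 - 0.2400| = 0.3200
t_mix ~ log(1/eps)/(1 - |lambda_2|)
= log(100)/(1 - 0.3200) = 4.6052/0.6800
= 6.7723

6.7723


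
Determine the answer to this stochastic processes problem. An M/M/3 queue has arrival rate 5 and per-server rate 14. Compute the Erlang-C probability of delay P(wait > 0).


a = lambda/mu = 0.3571
rho = a/c = 0.1190
Erlang-C formula applied:
C(c,a) = 0.0060

0.0060


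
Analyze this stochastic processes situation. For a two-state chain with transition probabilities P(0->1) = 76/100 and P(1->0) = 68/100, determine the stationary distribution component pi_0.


Stationary distribution: pi_0 = p10/(p01+p10), pi_1 = p01/(p01+p10)
p01 = 0.7600, p10 = 0.6800
pi_0 = 0.4722

0.4722


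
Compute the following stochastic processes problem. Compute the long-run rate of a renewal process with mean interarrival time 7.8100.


Long-run renewal rate = 1/E(X)
= 1/7.8100
= 0.1280

0.1280


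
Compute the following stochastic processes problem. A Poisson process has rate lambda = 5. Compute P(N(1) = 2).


P(N(t)=k) = (lambda*t)^k * exp(-lambda*t) / k!
lambda*t = 5
= 5^2 * exp(-5) / 2!
= 25 * 0.0067 / 2
= 0.0842

0.0842


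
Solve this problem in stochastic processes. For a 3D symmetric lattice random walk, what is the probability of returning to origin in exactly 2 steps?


P(return in 2 steps) = P(reverse first step) = 1/(2d)
= 1/6
= 0.1667

0.1667


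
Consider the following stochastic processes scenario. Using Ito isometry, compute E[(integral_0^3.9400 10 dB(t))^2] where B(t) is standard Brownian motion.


By Ito isometry: E[(int f dB)^2] = int f^2 dt
= 10^2 * 3.9400
= 100 * 3.9400 = 394.0000

394.0000


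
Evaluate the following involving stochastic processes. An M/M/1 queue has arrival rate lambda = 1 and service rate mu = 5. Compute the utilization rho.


rho = lambda/mu
= 1/5
= 0.2000

0.2000


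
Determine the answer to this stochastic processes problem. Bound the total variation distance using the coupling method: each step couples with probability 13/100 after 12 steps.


TV distance bound <= (1-delta)^n
= (1 - 0.1300)^12
= 0.8700^12
= 0.1880

0.1880


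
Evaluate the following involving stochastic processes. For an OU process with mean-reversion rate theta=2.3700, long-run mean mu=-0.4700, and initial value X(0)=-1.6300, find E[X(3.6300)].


E[X(t)] = mu + (X(0) - mu)*exp(-theta*t)
= -0.4700 + (-1.6300 - -0.4700)*exp(-2.3700*3.6300)
= -0.4700 + -1.1600 * 1.8354e-04
= -0.4702

-0.4702


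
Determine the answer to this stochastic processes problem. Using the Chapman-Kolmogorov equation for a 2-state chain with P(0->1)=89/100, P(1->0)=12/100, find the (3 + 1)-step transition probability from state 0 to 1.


P^4 = P^3 * P^1
Computing via matrix multiplication of the transition matrix.
Entry (0,1) of P^4 = 0.8812

0.8812


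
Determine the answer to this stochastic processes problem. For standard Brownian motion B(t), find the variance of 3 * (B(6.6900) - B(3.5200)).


Var(alpha*(B(t)-B(s))) = alpha^2 * (t-s)
= 3^2 * (6.6900 - 3.5200)
= 9 * 3.1700
= 28.5300

28.5300


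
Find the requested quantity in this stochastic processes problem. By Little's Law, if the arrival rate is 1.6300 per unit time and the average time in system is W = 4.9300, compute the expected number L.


Little's Law: L = lambda * W
= 1.6300 * 4.9300
= 8.0359

8.0359


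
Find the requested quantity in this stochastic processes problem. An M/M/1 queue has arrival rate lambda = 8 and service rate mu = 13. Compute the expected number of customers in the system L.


rho = 8/13 = 0.6154
L = rho/(1-rho)
= 0.6154/0.3846
= 1.6000

1.6000


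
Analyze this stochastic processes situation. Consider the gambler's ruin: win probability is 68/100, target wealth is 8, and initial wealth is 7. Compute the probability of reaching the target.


Gambler's ruin formula:
r = q/p = 0.3200/0.6800 = 0.4706
P(win) = (1 - r^i)/(1 - r^N)
= (1 - 0.4706^7)/(1 - 0.4706^8)
= 0.9973

0.9973


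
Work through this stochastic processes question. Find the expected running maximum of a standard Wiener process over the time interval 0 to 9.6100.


E(max B(s)) = sqrt(2t/pi)
= sqrt(2*9.6100/pi)
= sqrt(6.1179)
= 2.4734

2.4734


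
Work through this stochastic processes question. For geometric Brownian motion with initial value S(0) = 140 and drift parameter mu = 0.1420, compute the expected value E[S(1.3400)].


E[S(t)] = S(0) * exp(mu * t)
= 140 * exp(0.1420 * 1.3400)
= 140 * 1.2096
= 169.3424

169.3424


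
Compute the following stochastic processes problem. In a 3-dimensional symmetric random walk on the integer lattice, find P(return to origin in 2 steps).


P(return in 2 steps) = P(reverse first step) = 1/(2d)
= 1/6
= 0.1667

0.1667


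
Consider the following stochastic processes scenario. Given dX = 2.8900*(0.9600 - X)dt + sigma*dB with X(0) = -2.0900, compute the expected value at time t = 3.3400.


E[X(t)] = mu + (X(0) - mu)*exp(-theta*t)
= 0.9600 + (-2.0900 - 0.9600)*exp(-2.8900*3.3400)
= 0.9600 + -3.0500 * 6.4258e-05
= 0.9598

0.9598


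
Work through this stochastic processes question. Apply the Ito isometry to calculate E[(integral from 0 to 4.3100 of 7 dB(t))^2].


By Ito isometry: E[(int f dB)^2] = int f^2 dt
= 7^2 * 4.3100
= 49 * 4.3100 = 211.1900

211.1900


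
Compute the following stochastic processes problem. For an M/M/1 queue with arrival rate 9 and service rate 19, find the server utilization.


rho = lambda/mu
= 9/19
= 0.4737

0.4737
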